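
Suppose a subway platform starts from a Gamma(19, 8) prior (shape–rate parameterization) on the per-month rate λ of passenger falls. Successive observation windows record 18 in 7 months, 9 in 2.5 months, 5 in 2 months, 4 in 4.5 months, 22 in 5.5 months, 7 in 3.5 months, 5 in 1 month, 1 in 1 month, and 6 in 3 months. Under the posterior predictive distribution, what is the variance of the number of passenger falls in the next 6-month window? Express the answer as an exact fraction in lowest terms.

Total count: 18 + 9 + 5 + 4 + 22 + 7 + 5 + 1 + 6 = 77.
Total exposure: 7 + 2.5 + 2 + 4.5 + 5.5 + 3.5 + 1 + 1 + 3 = 30 months.
The Gamma prior is conjugate for the Poisson rate, so λ | data ~ Gamma(19+77, 8+30) = Gamma(96, 38).
The posterior predictive for a window of length T is Negative Binomial with variance T·α'·(β'+T)/β'² = 6·96·44/1444 = 6336/361.

6336/361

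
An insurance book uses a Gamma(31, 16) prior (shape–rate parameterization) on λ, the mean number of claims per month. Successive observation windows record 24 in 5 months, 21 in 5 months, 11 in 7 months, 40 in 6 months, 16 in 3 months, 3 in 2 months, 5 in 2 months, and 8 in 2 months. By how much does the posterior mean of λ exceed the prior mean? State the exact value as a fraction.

Total count: 24 + 21 + 11 + 40 + 16 + 3 + 5 + 8 = 128.
Total exposure: 5 + 5 + 7 + 6 + 3 + 2 + 2 + 2 = 32 months.
The Gamma prior is conjugate for the Poisson rate, so λ | data ~ Gamma(31+128, 16+32) = Gamma(159, 48).
Posterior mean = 159/48 = 53/16; prior mean = 31/16 = 31/16. Difference = 53/16 − 31/16 = 11/8.

11/8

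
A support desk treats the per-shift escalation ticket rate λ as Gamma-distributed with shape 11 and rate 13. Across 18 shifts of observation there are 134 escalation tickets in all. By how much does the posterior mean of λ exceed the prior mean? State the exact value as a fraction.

Total count 134 over total exposure 18 shifts.
By Gamma–Poisson conjugacy, the posterior is Gamma(α + Σx, β + Σt) = Gamma(11 + 134, 13 + 18) = Gamma(145, 31).
Posterior mean = 145/31 = 145/31; prior mean = 11/13 = 11/13. Difference = 145/31 − 11/13 = 1544/403.

1544/403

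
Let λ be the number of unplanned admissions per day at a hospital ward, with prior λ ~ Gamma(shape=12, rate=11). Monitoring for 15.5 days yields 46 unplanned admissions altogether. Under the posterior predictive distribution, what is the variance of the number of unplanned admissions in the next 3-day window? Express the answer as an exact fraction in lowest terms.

20532/2809

Total count 46 over total exposure 15.5 days.
The Gamma prior is conjugate for the Poisson rate, so λ | data ~ Gamma(12+46, 11+15.5) = Gamma(58, 53/2).
The posterior predictive for a window of length T is Negative Binomial with variance T·α'·(β'+T)/β'² = 3·58·(59/2)/(2809/4) = 20532/2809.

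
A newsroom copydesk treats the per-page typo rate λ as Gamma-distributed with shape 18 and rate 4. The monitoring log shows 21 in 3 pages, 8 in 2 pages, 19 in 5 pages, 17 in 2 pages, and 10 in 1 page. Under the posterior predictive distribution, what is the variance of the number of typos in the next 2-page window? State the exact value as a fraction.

3534/289

Total count: 21 + 8 + 19 + 17 + 10 = 75.
Total exposure: 3 + 2 + 5 + 2 + 1 = 13 pages.
By Gamma–Poisson conjugacy, the posterior is Gamma(α + Σx, β + Σt) = Gamma(18 + 75, 4 + 13) = Gamma(93, 17).
The posterior predictive for a window of length T is Negative Binomial with variance T·α'·(β'+T)/β'² = 2·93·19/289 = 3534/289.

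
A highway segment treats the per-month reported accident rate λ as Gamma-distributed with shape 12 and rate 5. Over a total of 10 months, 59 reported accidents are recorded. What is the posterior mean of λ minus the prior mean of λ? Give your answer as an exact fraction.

Total count 59 over total exposure 10 months.
The Gamma prior is conjugate for the Poisson rate, so λ | data ~ Gamma(12+59, 5+10) = Gamma(71, 15).
Posterior mean = 71/15 = 71/15; prior mean = 12/5 = 12/5. Difference = 71/15 − 12/5 = 7/3.

7/3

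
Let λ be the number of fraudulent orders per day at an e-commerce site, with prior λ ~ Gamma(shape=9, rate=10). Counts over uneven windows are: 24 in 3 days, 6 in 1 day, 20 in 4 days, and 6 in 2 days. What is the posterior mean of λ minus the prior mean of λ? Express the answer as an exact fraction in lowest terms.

Total count: 24 + 6 + 20 + 6 = 56.
Total exposure: 3 + 1 + 4 + 2 = 10 days.
Posterior: α' = 9 + 56 = 65, β' = 10 + 10 = 20.
Posterior mean = 65/20 = 13/4; prior mean = 9/10 = 9/10. Difference = 13/4 − 9/10 = 47/20.

47/20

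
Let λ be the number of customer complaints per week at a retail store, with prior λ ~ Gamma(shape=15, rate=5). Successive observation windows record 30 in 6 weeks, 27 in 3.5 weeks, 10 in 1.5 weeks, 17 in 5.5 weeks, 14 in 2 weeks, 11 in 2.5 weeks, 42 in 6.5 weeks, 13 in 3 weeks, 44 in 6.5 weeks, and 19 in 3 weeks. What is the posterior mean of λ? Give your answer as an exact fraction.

242/45

Total count: 30 + 27 + 10 + 17 + 14 + 11 + 42 + 13 + 44 + 19 = 227.
Total exposure: 6 + 3.5 + 1.5 + 5.5 + 2 + 2.5 + 6.5 + 3 + 6.5 + 3 = 40 weeks.
By Gamma–Poisson conjugacy, the posterior is Gamma(α + Σx, β + Σt) = Gamma(15 + 227, 5 + 40) = Gamma(242, 45).
Posterior mean = α'/β' = 242/45.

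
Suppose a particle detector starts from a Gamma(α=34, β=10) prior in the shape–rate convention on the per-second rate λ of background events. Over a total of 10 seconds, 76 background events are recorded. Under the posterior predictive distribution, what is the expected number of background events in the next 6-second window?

Total count 76 over total exposure 10 seconds.
The Gamma prior is conjugate for the Poisson rate, so λ | data ~ Gamma(34+76, 10+10) = Gamma(110, 20).
Predictive mean over a 6-second window = T·E[λ|data] = 6·110/20 = 33.

33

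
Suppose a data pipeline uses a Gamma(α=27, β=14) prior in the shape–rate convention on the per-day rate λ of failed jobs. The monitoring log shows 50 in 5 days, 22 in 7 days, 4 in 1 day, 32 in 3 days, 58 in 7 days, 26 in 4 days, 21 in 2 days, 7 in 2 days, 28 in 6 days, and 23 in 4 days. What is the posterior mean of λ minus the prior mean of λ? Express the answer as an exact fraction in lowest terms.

2687/770

Total count: 50 + 22 + 4 + 32 + 58 + 26 + 21 + 7 + 28 + 23 = 271.
Total exposure: 5 + 7 + 1 + 3 + 7 + 4 + 2 + 2 + 6 + 4 = 41 days.
Gamma(α, β) with Poisson data over total exposure Σt gives posterior Gamma(α+Σx, β+Σt) = Gamma(298, 55).
Posterior mean = 298/55 = 298/55; prior mean = 27/14 = 27/14. Difference = 298/55 − 27/14 = 2687/770.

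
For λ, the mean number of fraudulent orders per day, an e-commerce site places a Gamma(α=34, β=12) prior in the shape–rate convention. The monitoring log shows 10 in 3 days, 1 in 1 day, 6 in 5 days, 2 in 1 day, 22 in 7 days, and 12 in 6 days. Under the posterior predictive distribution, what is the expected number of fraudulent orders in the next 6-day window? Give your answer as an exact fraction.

Total count: 10 + 1 + 6 + 2 + 22 + 12 = 53.
Total exposure: 3 + 1 + 5 + 1 + 7 + 6 = 23 days.
By Gamma–Poisson conjugacy, the posterior is Gamma(α + Σx, β + Σt) = Gamma(34 + 53, 12 + 23) = Gamma(87, 35).
Predictive mean over a 6-day window = T·E[λ|data] = 6·87/35 = 522/35.

522/35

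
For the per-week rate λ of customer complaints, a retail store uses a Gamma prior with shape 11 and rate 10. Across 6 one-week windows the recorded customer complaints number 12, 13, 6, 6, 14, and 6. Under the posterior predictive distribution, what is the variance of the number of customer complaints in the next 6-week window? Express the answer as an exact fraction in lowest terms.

Total count: 12 + 13 + 6 + 6 + 14 + 6 = 57.
Total exposure: 6 weeks.
The Gamma prior is conjugate for the Poisson rate, so λ | data ~ Gamma(11+57, 10+6) = Gamma(68, 16).
The posterior predictive for a window of length T is Negative Binomial with variance T·α'·(β'+T)/β'² = 6·68·22/256 = 561/16.

561/16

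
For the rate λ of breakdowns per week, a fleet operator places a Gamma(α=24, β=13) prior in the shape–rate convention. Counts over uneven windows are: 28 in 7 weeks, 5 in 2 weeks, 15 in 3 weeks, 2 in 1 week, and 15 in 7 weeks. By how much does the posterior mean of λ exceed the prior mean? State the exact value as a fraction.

365/429

Total count: 28 + 5 + 15 + 2 + 15 = 65.
Total exposure: 7 + 2 + 3 + 1 + 7 = 20 weeks.
Gamma(α, β) with Poisson data over total exposure Σt gives posterior Gamma(α+Σx, β+Σt) = Gamma(89, 33).
Posterior mean = 89/33 = 89/33; prior mean = 24/13 = 24/13. Difference = 89/33 − 24/13 = 365/429.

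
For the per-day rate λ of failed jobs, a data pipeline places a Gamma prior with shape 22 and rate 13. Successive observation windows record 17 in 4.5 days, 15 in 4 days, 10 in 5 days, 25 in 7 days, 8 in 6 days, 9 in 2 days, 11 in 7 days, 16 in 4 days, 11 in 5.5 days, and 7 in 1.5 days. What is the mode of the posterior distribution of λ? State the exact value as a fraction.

Total count: 17 + 15 + 10 + 25 + 8 + 9 + 11 + 16 + 11 + 7 = 129.
Total exposure: 4.5 + 4 + 5 + 7 + 6 + 2 + 7 + 4 + 5.5 + 1.5 = 46.5 days.
By Gamma–Poisson conjugacy, the posterior is Gamma(α + Σx, β + Σt) = Gamma(22 + 129, 13 + 46.5) = Gamma(151, 119/2).
Posterior mode = (α'−1)/β' = 150/(119/2) = 300/119.

300/119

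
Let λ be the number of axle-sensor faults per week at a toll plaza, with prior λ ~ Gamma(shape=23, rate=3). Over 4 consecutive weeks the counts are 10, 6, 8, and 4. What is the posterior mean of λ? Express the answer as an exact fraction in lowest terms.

Total count: 10 + 6 + 8 + 4 = 28.
Total exposure: 4 weeks.
The Gamma prior is conjugate for the Poisson rate, so λ | data ~ Gamma(23+28, 3+4) = Gamma(51, 7).
Posterior mean = α'/β' = 51/7.

51/7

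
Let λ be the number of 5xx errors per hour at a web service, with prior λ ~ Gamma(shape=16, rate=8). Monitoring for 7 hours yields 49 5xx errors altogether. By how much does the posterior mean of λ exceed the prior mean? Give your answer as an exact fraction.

Total count 49 over total exposure 7 hours.
By Gamma–Poisson conjugacy, the posterior is Gamma(α + Σx, β + Σt) = Gamma(16 + 49, 8 + 7) = Gamma(65, 15).
Posterior mean = 65/15 = 13/3; prior mean = 16/8 = 2. Difference = 13/3 − 2 = 7/3.

7/3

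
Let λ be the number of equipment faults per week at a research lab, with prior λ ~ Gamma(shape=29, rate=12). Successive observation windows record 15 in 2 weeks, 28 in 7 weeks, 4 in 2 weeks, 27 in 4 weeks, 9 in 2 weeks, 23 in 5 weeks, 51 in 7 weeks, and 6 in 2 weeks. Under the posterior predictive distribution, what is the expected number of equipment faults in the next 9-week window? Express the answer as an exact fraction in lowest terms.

1728/43

Total count: 15 + 28 + 4 + 27 + 9 + 23 + 51 + 6 = 163.
Total exposure: 2 + 7 + 2 + 4 + 2 + 5 + 7 + 2 = 31 weeks.
By Gamma–Poisson conjugacy, the posterior is Gamma(α + Σx, β + Σt) = Gamma(29 + 163, 12 + 31) = Gamma(192, 43).
Predictive mean over a 9-week window = T·E[λ|data] = 9·192/43 = 1728/43.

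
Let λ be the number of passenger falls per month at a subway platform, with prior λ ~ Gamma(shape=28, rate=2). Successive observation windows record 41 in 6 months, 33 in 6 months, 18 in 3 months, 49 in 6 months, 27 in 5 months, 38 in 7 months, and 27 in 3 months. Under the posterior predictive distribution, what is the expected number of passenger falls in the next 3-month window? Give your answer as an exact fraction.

Total count: 41 + 33 + 18 + 49 + 27 + 38 + 27 = 233.
Total exposure: 6 + 6 + 3 + 6 + 5 + 7 + 3 = 36 months.
Conjugate update: add total count to the shape and total exposure to the rate, giving Gamma(261, 38).
Predictive mean over a 3-month window = T·E[λ|data] = 3·261/38 = 783/38.

783/38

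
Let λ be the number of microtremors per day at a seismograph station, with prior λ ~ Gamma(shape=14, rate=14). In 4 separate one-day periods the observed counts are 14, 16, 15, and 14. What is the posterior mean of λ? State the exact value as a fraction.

73/18

Total count: 14 + 16 + 15 + 14 = 59.
Total exposure: 4 days.
The Gamma prior is conjugate for the Poisson rate, so λ | data ~ Gamma(14+59, 14+4) = Gamma(73, 18).
Posterior mean = α'/β' = 73/18.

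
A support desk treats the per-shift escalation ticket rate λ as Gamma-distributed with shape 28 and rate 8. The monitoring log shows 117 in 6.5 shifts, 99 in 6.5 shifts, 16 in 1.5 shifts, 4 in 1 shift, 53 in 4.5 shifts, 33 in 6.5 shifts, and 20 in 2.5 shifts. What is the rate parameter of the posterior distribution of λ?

Total count: 117 + 99 + 16 + 4 + 53 + 33 + 20 = 342.
Total exposure: 6.5 + 6.5 + 1.5 + 1 + 4.5 + 6.5 + 2.5 = 29 shifts.
Posterior: α' = 28 + 342 = 370, β' = 8 + 29 = 37.

37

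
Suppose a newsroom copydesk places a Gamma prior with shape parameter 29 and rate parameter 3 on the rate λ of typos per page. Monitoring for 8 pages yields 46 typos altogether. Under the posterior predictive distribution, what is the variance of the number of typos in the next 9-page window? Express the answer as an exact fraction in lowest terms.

Total count 46 over total exposure 8 pages.
By Gamma–Poisson conjugacy, the posterior is Gamma(α + Σx, β + Σt) = Gamma(29 + 46, 3 + 8) = Gamma(75, 11).
The posterior predictive for a window of length T is Negative Binomial with variance T·α'·(β'+T)/β'² = 9·75·20/121 = 13500/121.

13500/121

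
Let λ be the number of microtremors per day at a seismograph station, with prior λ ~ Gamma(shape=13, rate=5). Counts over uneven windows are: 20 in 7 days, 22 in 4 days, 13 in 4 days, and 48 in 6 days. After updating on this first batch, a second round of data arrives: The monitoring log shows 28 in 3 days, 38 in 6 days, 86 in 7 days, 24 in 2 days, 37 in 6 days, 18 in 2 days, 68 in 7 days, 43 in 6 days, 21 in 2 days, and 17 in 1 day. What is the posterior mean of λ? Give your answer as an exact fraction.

124/17

Total count: 20 + 22 + 13 + 48 = 103.
Total exposure: 7 + 4 + 4 + 6 = 21 days.
After the first batch: Gamma(13 + 103, 5 + 21) = Gamma(116, 26).
Total count: 28 + 38 + 86 + 24 + 37 + 18 + 68 + 43 + 21 + 17 = 380.
Total exposure: 3 + 6 + 7 + 2 + 6 + 2 + 7 + 6 + 2 + 1 = 42 days.
After the second batch: Gamma(116 + 380, 26 + 42) = Gamma(496, 68).
Posterior mean = α'/β' = 496/68 = 124/17.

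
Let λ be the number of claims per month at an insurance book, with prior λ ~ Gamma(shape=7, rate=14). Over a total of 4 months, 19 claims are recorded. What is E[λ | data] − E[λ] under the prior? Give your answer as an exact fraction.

Total count 19 over total exposure 4 months.
Posterior: α' = 7 + 19 = 26, β' = 14 + 4 = 18.
Posterior mean = 26/18 = 13/9; prior mean = 7/14 = 1/2. Difference = 13/9 − 1/2 = 17/18.

17/18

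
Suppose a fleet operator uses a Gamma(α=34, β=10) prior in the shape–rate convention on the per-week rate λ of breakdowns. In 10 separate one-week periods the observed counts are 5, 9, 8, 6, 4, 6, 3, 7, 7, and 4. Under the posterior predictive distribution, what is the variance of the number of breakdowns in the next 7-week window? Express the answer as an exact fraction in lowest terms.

17577/400

Total count: 5 + 9 + 8 + 6 + 4 + 6 + 3 + 7 + 7 + 4 = 59.
Total exposure: 10 weeks.
Conjugate update: add total count to the shape and total exposure to the rate, giving Gamma(93, 20).
The posterior predictive for a window of length T is Negative Binomial with variance T·α'·(β'+T)/β'² = 7·93·27/400 = 17577/400.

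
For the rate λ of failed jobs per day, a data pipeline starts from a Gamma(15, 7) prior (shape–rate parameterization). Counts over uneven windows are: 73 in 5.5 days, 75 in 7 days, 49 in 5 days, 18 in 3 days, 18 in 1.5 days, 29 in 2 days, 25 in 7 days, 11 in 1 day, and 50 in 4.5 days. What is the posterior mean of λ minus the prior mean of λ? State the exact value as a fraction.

1259/203

Total count: 73 + 75 + 49 + 18 + 18 + 29 + 25 + 11 + 50 = 348.
Total exposure: 5.5 + 7 + 5 + 3 + 1.5 + 2 + 7 + 1 + 4.5 = 36.5 days.
Conjugate update: add total count to the shape and total exposure to the rate, giving Gamma(363, 87/2).
Posterior mean = 363/(87/2) = 242/29; prior mean = 15/7 = 15/7. Difference = 242/29 − 15/7 = 1259/203.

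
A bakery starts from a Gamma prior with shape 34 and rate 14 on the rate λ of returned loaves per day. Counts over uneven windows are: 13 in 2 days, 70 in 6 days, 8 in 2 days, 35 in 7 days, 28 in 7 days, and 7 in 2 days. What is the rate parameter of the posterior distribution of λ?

Total count: 13 + 70 + 8 + 35 + 28 + 7 = 161.
Total exposure: 2 + 6 + 2 + 7 + 7 + 2 = 26 days.
Posterior: α' = 34 + 161 = 195, β' = 14 + 26 = 40.

40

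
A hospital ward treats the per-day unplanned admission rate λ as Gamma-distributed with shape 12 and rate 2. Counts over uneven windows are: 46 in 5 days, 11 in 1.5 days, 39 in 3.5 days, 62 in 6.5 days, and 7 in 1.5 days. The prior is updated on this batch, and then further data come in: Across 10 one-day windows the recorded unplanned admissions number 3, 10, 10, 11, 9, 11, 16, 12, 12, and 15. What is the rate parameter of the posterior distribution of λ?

30

Total count: 46 + 11 + 39 + 62 + 7 = 165.
Total exposure: 5 + 1.5 + 3.5 + 6.5 + 1.5 = 18 days.
After the first batch: Gamma(12 + 165, 2 + 18) = Gamma(177, 20).
Total count: 3 + 10 + 10 + 11 + 9 + 11 + 16 + 12 + 12 + 15 = 109.
Total exposure: 10 days.
After the second batch: Gamma(177 + 109, 20 + 10) = Gamma(286, 30).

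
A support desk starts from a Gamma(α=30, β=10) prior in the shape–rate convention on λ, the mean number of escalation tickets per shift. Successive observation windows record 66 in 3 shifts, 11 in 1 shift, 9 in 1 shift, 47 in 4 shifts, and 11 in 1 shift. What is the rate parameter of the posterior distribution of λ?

Total count: 66 + 11 + 9 + 47 + 11 = 144.
Total exposure: 3 + 1 + 1 + 4 + 1 = 10 shifts.
Gamma(α, β) with Poisson data over total exposure Σt gives posterior Gamma(α+Σx, β+Σt) = Gamma(174, 20).

20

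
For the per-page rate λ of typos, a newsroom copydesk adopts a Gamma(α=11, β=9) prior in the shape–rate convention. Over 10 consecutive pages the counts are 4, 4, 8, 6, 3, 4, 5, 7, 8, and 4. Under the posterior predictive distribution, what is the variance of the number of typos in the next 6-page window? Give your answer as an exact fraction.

9600/361

Total count: 4 + 4 + 8 + 6 + 3 + 4 + 5 + 7 + 8 + 4 = 53.
Total exposure: 10 pages.
Gamma(α, β) with Poisson data over total exposure Σt gives posterior Gamma(α+Σx, β+Σt) = Gamma(64, 19).
The posterior predictive for a window of length T is Negative Binomial with variance T·α'·(β'+T)/β'² = 6·64·25/361 = 9600/361.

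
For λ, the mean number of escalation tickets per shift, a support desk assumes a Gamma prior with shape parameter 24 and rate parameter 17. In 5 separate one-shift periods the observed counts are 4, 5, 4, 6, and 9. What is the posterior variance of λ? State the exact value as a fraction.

Total count: 4 + 5 + 4 + 6 + 9 = 28.
Total exposure: 5 shifts.
Posterior: α' = 24 + 28 = 52, β' = 17 + 5 = 22.
Posterior variance = α'/β'² = 52/484 = 13/121.

13/121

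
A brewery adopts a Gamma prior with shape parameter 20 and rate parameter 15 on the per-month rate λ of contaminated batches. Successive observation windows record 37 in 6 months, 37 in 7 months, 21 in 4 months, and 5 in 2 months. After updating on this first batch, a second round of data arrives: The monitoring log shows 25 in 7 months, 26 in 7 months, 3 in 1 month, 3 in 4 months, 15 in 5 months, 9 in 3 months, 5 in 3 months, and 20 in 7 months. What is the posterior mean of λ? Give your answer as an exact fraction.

Total count: 37 + 37 + 21 + 5 = 100.
Total exposure: 6 + 7 + 4 + 2 = 19 months.
After the first batch: Gamma(20 + 100, 15 + 19) = Gamma(120, 34).
Total count: 25 + 26 + 3 + 3 + 15 + 9 + 5 + 20 = 106.
Total exposure: 7 + 7 + 1 + 4 + 5 + 3 + 3 + 7 = 37 months.
After the second batch: Gamma(120 + 106, 34 + 37) = Gamma(226, 71).
Posterior mean = α'/β' = 226/71.

226/71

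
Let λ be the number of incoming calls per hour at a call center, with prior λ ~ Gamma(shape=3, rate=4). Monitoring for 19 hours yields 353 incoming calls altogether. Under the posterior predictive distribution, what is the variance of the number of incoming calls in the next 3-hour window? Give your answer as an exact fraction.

27768/529

Total count 353 over total exposure 19 hours.
Posterior: α' = 3 + 353 = 356, β' = 4 + 19 = 23.
The posterior predictive for a window of length T is Negative Binomial with variance T·α'·(β'+T)/β'² = 3·356·26/529 = 27768/529.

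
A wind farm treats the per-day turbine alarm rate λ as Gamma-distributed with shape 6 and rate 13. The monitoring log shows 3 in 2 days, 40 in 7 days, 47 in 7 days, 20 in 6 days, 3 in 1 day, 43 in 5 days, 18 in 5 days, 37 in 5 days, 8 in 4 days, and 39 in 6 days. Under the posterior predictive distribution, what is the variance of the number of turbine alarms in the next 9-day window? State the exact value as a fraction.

166320/3721

Total count: 3 + 40 + 47 + 20 + 3 + 43 + 18 + 37 + 8 + 39 = 258.
Total exposure: 2 + 7 + 7 + 6 + 1 + 5 + 5 + 5 + 4 + 6 = 48 days.
The Gamma prior is conjugate for the Poisson rate, so λ | data ~ Gamma(6+258, 13+48) = Gamma(264, 61).
The posterior predictive for a window of length T is Negative Binomial with variance T·α'·(β'+T)/β'² = 9·264·70/3721 = 166320/3721.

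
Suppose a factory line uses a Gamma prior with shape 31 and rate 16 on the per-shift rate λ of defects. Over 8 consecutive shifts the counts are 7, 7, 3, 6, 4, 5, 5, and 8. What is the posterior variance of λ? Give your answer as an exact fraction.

Total count: 7 + 7 + 3 + 6 + 4 + 5 + 5 + 8 = 45.
Total exposure: 8 shifts.
Gamma(α, β) with Poisson data over total exposure Σt gives posterior Gamma(α+Σx, β+Σt) = Gamma(76, 24).
Posterior variance = α'/β'² = 76/576 = 19/144.

19/144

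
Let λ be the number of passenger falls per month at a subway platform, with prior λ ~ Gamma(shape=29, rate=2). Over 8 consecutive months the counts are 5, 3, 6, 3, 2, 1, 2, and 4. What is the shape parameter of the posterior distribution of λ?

55

Total count: 5 + 3 + 6 + 3 + 2 + 1 + 2 + 4 = 26.
Total exposure: 8 months.
Gamma(α, β) with Poisson data over total exposure Σt gives posterior Gamma(α+Σx, β+Σt) = Gamma(55, 10).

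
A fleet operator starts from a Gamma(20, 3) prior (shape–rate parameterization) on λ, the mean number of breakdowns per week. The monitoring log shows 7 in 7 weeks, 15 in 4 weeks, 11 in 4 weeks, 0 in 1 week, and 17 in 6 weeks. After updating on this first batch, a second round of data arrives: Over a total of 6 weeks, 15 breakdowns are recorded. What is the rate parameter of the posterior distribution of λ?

Total count: 7 + 15 + 11 + 0 + 17 = 50.
Total exposure: 7 + 4 + 4 + 1 + 6 = 22 weeks.
After the first batch: Gamma(20 + 50, 3 + 22) = Gamma(70, 25).
Total count 15 over total exposure 6 weeks.
After the second batch: Gamma(70 + 15, 25 + 6) = Gamma(85, 31).

31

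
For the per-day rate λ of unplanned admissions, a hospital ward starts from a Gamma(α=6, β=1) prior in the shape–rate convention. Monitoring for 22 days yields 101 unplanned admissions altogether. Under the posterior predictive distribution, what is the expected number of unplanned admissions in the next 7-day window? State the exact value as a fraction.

Total count 101 over total exposure 22 days.
The Gamma prior is conjugate for the Poisson rate, so λ | data ~ Gamma(6+101, 1+22) = Gamma(107, 23).
Predictive mean over a 7-day window = T·E[λ|data] = 7·107/23 = 749/23.

749/23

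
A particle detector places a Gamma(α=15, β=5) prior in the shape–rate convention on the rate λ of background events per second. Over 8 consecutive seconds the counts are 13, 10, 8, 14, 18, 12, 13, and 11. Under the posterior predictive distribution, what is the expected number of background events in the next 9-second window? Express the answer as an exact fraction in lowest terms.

Total count: 13 + 10 + 8 + 14 + 18 + 12 + 13 + 11 = 99.
Total exposure: 8 seconds.
Gamma(α, β) with Poisson data over total exposure Σt gives posterior Gamma(α+Σx, β+Σt) = Gamma(114, 13).
Predictive mean over a 9-second window = T·E[λ|data] = 9·114/13 = 1026/13.

1026/13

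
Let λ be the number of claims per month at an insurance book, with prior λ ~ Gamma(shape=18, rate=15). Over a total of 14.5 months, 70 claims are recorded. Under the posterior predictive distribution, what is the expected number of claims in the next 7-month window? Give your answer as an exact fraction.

Total count 70 over total exposure 14.5 months.
Posterior: α' = 18 + 70 = 88, β' = 15 + 14.5 = 59/2.
Predictive mean over a 7-month window = T·E[λ|data] = 7·88/(59/2) = 1232/59.

1232/59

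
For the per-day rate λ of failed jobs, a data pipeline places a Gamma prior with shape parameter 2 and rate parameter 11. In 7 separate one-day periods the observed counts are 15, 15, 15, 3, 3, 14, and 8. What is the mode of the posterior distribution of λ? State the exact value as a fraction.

Total count: 15 + 15 + 15 + 3 + 3 + 14 + 8 = 73.
Total exposure: 7 days.
Conjugate update: add total count to the shape and total exposure to the rate, giving Gamma(75, 18).
Posterior mode = (α'−1)/β' = 74/18 = 37/9.

37/9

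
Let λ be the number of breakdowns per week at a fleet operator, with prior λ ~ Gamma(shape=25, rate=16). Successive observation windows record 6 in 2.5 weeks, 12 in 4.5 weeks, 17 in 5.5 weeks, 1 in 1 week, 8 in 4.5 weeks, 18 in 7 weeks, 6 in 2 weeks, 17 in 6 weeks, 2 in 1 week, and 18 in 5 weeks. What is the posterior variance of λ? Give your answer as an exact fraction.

Total count: 6 + 12 + 17 + 1 + 8 + 18 + 6 + 17 + 2 + 18 = 105.
Total exposure: 2.5 + 4.5 + 5.5 + 1 + 4.5 + 7 + 2 + 6 + 1 + 5 = 39 weeks.
Posterior: α' = 25 + 105 = 130, β' = 16 + 39 = 55.
Posterior variance = α'/β'² = 130/3025 = 26/605.

26/605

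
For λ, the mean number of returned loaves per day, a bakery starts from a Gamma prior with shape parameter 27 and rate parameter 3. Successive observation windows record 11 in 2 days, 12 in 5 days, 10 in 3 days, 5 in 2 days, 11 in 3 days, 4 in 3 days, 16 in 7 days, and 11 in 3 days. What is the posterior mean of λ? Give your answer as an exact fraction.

Total count: 11 + 12 + 10 + 5 + 11 + 4 + 16 + 11 = 80.
Total exposure: 2 + 5 + 3 + 2 + 3 + 3 + 7 + 3 = 28 days.
By Gamma–Poisson conjugacy, the posterior is Gamma(α + Σx, β + Σt) = Gamma(27 + 80, 3 + 28) = Gamma(107, 31).
Posterior mean = α'/β' = 107/31.

107/31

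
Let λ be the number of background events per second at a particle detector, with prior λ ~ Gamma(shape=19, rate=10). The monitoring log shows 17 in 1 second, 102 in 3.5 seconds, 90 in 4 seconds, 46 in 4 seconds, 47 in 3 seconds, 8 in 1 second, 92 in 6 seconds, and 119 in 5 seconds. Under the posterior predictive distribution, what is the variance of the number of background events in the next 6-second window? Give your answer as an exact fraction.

Total count: 17 + 102 + 90 + 46 + 47 + 8 + 92 + 119 = 521.
Total exposure: 1 + 3.5 + 4 + 4 + 3 + 1 + 6 + 5 = 27.5 seconds.
Gamma(α, β) with Poisson data over total exposure Σt gives posterior Gamma(α+Σx, β+Σt) = Gamma(540, 75/2).
The posterior predictive for a window of length T is Negative Binomial with variance T·α'·(β'+T)/β'² = 6·540·(87/2)/(5625/4) = 12528/125.

12528/125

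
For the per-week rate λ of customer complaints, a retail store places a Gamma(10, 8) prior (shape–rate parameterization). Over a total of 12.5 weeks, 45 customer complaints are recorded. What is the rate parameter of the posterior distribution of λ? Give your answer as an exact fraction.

41/2

Total count 45 over total exposure 12.5 weeks.
The Gamma prior is conjugate for the Poisson rate, so λ | data ~ Gamma(10+45, 8+12.5) = Gamma(55, 41/2).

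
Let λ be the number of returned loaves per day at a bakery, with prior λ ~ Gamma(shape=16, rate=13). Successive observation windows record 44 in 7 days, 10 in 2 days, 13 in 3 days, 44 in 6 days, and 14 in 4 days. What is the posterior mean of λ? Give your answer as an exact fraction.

141/35

Total count: 44 + 10 + 13 + 44 + 14 = 125.
Total exposure: 7 + 2 + 3 + 6 + 4 = 22 days.
The Gamma prior is conjugate for the Poisson rate, so λ | data ~ Gamma(16+125, 13+22) = Gamma(141, 35).
Posterior mean = α'/β' = 141/35.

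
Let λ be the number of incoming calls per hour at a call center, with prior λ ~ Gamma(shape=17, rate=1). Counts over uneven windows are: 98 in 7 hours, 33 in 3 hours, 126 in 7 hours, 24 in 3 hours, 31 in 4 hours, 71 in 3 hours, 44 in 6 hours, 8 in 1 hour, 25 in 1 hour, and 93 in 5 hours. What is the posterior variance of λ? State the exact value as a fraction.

570/1681

Total count: 98 + 33 + 126 + 24 + 31 + 71 + 44 + 8 + 25 + 93 = 553.
Total exposure: 7 + 3 + 7 + 3 + 4 + 3 + 6 + 1 + 1 + 5 = 40 hours.
Gamma(α, β) with Poisson data over total exposure Σt gives posterior Gamma(α+Σx, β+Σt) = Gamma(570, 41).
Posterior variance = α'/β'² = 570/1681.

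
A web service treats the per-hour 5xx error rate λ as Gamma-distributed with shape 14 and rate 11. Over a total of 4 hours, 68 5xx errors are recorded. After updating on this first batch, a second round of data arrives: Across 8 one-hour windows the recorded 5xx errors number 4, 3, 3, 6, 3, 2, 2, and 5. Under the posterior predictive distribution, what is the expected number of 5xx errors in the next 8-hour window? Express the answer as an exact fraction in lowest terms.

Total count 68 over total exposure 4 hours.
After the first batch: Gamma(14 + 68, 11 + 4) = Gamma(82, 15).
Total count: 4 + 3 + 3 + 6 + 3 + 2 + 2 + 5 = 28.
Total exposure: 8 hours.
After the second batch: Gamma(82 + 28, 15 + 8) = Gamma(110, 23).
Predictive mean over an 8-hour window = T·E[λ|data] = 8·110/23 = 880/23.

880/23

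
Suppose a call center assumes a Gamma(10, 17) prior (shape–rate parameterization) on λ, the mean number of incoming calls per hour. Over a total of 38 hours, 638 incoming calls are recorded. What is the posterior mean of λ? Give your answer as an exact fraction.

Total count 638 over total exposure 38 hours.
By Gamma–Poisson conjugacy, the posterior is Gamma(α + Σx, β + Σt) = Gamma(10 + 638, 17 + 38) = Gamma(648, 55).
Posterior mean = α'/β' = 648/55.

648/55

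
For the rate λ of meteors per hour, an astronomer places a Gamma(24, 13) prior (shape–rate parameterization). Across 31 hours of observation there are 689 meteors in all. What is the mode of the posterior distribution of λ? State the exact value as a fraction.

Total count 689 over total exposure 31 hours.
Conjugate update: add total count to the shape and total exposure to the rate, giving Gamma(713, 44).
Posterior mode = (α'−1)/β' = 712/44 = 178/11.

178/11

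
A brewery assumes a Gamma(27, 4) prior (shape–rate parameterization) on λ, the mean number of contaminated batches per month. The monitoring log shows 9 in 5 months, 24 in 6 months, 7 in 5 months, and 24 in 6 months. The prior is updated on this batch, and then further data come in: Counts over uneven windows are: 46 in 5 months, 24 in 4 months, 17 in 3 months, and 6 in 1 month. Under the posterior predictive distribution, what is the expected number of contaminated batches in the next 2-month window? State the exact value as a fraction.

368/39

Total count: 9 + 24 + 7 + 24 = 64.
Total exposure: 5 + 6 + 5 + 6 = 22 months.
After the first batch: Gamma(27 + 64, 4 + 22) = Gamma(91, 26).
Total count: 46 + 24 + 17 + 6 = 93.
Total exposure: 5 + 4 + 3 + 1 = 13 months.
After the second batch: Gamma(91 + 93, 26 + 13) = Gamma(184, 39).
Predictive mean over a 2-month window = T·E[λ|data] = 2·184/39 = 368/39.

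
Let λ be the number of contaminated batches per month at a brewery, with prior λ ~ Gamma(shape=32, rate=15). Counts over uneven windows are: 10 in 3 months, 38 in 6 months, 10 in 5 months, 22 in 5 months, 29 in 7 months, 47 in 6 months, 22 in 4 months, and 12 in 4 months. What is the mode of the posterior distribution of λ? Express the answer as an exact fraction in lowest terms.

221/55

Total count: 10 + 38 + 10 + 22 + 29 + 47 + 22 + 12 = 190.
Total exposure: 3 + 6 + 5 + 5 + 7 + 6 + 4 + 4 = 40 months.
By Gamma–Poisson conjugacy, the posterior is Gamma(α + Σx, β + Σt) = Gamma(32 + 190, 15 + 40) = Gamma(222, 55).
Posterior mode = (α'−1)/β' = 221/55.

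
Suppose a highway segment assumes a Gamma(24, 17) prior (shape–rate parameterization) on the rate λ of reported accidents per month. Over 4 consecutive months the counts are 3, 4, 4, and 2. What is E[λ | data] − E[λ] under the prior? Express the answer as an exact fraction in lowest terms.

Total count: 3 + 4 + 4 + 2 = 13.
Total exposure: 4 months.
By Gamma–Poisson conjugacy, the posterior is Gamma(α + Σx, β + Σt) = Gamma(24 + 13, 17 + 4) = Gamma(37, 21).
Posterior mean = 37/21 = 37/21; prior mean = 24/17 = 24/17. Difference = 37/21 − 24/17 = 125/357.

125/357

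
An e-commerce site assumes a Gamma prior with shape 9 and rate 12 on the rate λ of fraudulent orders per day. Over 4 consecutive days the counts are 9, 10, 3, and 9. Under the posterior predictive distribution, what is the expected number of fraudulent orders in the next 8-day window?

20

Total count: 9 + 10 + 3 + 9 = 31.
Total exposure: 4 days.
The Gamma prior is conjugate for the Poisson rate, so λ | data ~ Gamma(9+31, 12+4) = Gamma(40, 16).
Predictive mean over an 8-day window = T·E[λ|data] = 8·40/16 = 20.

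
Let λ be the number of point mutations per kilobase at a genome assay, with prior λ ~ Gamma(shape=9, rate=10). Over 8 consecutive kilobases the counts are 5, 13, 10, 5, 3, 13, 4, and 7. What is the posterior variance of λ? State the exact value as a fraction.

23/108

Total count: 5 + 13 + 10 + 5 + 3 + 13 + 4 + 7 = 60.
Total exposure: 8 kilobases.
Gamma(α, β) with Poisson data over total exposure Σt gives posterior Gamma(α+Σx, β+Σt) = Gamma(69, 18).
Posterior variance = α'/β'² = 69/324 = 23/108.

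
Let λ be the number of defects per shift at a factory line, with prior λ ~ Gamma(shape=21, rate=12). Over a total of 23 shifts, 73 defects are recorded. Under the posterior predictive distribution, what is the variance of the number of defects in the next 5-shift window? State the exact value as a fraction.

Total count 73 over total exposure 23 shifts.
Conjugate update: add total count to the shape and total exposure to the rate, giving Gamma(94, 35).
The posterior predictive for a window of length T is Negative Binomial with variance T·α'·(β'+T)/β'² = 5·94·40/1225 = 752/49.

752/49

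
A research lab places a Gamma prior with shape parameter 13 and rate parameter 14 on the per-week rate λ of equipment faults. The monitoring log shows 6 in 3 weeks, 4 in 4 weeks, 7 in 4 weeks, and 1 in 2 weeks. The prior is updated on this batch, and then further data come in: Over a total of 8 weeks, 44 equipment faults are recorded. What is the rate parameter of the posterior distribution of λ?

Total count: 6 + 4 + 7 + 1 = 18.
Total exposure: 3 + 4 + 4 + 2 = 13 weeks.
After the first batch: Gamma(13 + 18, 14 + 13) = Gamma(31, 27).
Total count 44 over total exposure 8 weeks.
After the second batch: Gamma(31 + 44, 27 + 8) = Gamma(75, 35).

35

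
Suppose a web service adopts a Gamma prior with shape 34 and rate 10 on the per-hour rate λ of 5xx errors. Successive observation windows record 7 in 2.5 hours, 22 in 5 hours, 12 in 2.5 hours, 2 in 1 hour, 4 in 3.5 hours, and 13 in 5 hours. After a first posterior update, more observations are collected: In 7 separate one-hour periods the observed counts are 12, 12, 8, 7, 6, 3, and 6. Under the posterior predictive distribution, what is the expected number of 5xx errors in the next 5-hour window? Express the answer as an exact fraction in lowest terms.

Total count: 7 + 22 + 12 + 2 + 4 + 13 = 60.
Total exposure: 2.5 + 5 + 2.5 + 1 + 3.5 + 5 = 19.5 hours.
After the first batch: Gamma(34 + 60, 10 + 19.5) = Gamma(94, 59/2).
Total count: 12 + 12 + 8 + 7 + 6 + 3 + 6 = 54.
Total exposure: 7 hours.
After the second batch: Gamma(94 + 54, 59/2 + 7) = Gamma(148, 73/2).
Predictive mean over a 5-hour window = T·E[λ|data] = 5·148/(73/2) = 1480/73.

1480/73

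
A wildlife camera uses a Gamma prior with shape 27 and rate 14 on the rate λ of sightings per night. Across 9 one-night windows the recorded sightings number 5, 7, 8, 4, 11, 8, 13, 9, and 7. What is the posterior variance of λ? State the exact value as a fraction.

99/529

Total count: 5 + 7 + 8 + 4 + 11 + 8 + 13 + 9 + 7 = 72.
Total exposure: 9 nights.
By Gamma–Poisson conjugacy, the posterior is Gamma(α + Σx, β + Σt) = Gamma(27 + 72, 14 + 9) = Gamma(99, 23).
Posterior variance = α'/β'² = 99/529.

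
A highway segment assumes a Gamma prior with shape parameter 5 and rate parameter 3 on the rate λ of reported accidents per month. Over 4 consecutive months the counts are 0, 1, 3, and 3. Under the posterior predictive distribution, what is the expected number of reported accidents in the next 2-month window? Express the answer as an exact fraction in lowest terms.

24/7

Total count: 0 + 1 + 3 + 3 = 7.
Total exposure: 4 months.
Conjugate update: add total count to the shape and total exposure to the rate, giving Gamma(12, 7).
Predictive mean over a 2-month window = T·E[λ|data] = 2·12/7 = 24/7.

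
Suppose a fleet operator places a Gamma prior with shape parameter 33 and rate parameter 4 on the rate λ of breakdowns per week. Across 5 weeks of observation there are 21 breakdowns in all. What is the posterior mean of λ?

Total count 21 over total exposure 5 weeks.
Posterior: α' = 33 + 21 = 54, β' = 4 + 5 = 9.
Posterior mean = α'/β' = 54/9 = 6.

6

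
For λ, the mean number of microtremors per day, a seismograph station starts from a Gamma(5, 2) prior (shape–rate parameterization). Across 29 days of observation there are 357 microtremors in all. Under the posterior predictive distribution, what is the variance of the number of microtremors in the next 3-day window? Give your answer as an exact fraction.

36924/961

Total count 357 over total exposure 29 days.
By Gamma–Poisson conjugacy, the posterior is Gamma(α + Σx, β + Σt) = Gamma(5 + 357, 2 + 29) = Gamma(362, 31).
The posterior predictive for a window of length T is Negative Binomial with variance T·α'·(β'+T)/β'² = 3·362·34/961 = 36924/961.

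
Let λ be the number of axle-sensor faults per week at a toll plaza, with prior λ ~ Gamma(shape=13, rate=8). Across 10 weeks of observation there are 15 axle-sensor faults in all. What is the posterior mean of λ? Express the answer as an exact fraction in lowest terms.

14/9

Total count 15 over total exposure 10 weeks.
The Gamma prior is conjugate for the Poisson rate, so λ | data ~ Gamma(13+15, 8+10) = Gamma(28, 18).
Posterior mean = α'/β' = 28/18 = 14/9.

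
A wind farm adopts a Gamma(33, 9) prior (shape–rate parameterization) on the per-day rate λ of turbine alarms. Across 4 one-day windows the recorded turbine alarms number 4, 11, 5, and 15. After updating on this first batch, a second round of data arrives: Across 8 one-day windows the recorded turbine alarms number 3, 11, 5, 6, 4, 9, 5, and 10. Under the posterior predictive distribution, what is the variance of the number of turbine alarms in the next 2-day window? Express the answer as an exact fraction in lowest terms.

Total count: 4 + 11 + 5 + 15 = 35.
Total exposure: 4 days.
After the first batch: Gamma(33 + 35, 9 + 4) = Gamma(68, 13).
Total count: 3 + 11 + 5 + 6 + 4 + 9 + 5 + 10 = 53.
Total exposure: 8 days.
After the second batch: Gamma(68 + 53, 13 + 8) = Gamma(121, 21).
The posterior predictive for a window of length T is Negative Binomial with variance T·α'·(β'+T)/β'² = 2·121·23/441 = 5566/441.

5566/441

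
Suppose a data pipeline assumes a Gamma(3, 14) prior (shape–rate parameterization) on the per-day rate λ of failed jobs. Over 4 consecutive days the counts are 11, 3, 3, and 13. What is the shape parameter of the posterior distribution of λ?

Total count: 11 + 3 + 3 + 13 = 30.
Total exposure: 4 days.
Posterior: α' = 3 + 30 = 33, β' = 14 + 4 = 18.

33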